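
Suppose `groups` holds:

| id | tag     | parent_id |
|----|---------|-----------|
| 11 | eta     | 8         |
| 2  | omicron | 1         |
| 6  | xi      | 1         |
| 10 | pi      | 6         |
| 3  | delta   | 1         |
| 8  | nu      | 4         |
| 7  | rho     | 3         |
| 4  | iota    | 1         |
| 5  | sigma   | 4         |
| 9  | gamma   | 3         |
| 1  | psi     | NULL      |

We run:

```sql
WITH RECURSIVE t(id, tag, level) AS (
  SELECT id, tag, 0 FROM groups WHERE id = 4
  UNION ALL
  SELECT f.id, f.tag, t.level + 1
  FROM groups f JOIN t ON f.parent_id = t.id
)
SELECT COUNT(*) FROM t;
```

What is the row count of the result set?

Base: id=4 (iota) at level 0.
Iteration 1: rows with parent_id in {4} -> sigma (id 5, level 1), nu (id 8, level 1).
Iteration 2: rows with parent_id in {5,8} -> eta (id 11, level 2).
Iteration 3: no rows with parent_id in {11}; recursion stops.
Total rows emitted: 4.

4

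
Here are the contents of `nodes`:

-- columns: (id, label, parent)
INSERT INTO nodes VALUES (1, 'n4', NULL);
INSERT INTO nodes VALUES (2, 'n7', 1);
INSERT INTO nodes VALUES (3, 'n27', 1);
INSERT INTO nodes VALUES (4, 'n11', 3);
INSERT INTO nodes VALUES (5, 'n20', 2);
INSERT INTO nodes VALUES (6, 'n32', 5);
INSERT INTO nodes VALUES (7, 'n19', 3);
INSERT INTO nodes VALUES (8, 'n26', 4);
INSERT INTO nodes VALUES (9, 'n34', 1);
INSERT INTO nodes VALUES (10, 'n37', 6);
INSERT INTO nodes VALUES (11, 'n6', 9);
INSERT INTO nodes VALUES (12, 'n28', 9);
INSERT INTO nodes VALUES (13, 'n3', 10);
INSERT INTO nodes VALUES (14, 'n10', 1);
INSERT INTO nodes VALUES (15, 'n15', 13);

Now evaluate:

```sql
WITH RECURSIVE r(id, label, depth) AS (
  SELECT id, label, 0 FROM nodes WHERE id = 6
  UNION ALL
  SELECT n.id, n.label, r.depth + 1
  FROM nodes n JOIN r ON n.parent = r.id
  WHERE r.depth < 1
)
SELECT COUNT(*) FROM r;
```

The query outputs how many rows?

2

Base: id=6 (n32) at depth 0.
Iteration 1: rows with parent in {6} -> n37 (id 10, depth 1).
Iteration 2: depth < 1 fails for all current rows; recursion stops.
Total rows emitted: 2.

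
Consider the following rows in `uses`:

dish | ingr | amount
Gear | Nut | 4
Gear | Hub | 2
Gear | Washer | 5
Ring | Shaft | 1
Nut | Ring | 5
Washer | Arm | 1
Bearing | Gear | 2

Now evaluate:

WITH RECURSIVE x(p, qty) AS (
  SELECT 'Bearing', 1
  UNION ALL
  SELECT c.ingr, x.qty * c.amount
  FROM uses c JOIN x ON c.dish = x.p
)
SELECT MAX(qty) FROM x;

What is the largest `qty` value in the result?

Base: (Bearing, qty=1).
Iteration 1: components of {Bearing} -> Gear = 1*2 = 2.
Iteration 2: components of {Gear} -> Hub = 2*2 = 4, Nut = 2*4 = 8, Washer = 2*5 = 10.
Iteration 3: components of {Hub,Nut,Washer} -> Arm = 10*1 = 10, Ring = 8*5 = 40.
Iteration 4: components of {Arm,Ring} -> Shaft = 40*1 = 40.
Iteration 5: no further components; recursion stops.
qty values: 1, 2, 8, 10, 4, 40, 10, 40; the maximum is 40.

40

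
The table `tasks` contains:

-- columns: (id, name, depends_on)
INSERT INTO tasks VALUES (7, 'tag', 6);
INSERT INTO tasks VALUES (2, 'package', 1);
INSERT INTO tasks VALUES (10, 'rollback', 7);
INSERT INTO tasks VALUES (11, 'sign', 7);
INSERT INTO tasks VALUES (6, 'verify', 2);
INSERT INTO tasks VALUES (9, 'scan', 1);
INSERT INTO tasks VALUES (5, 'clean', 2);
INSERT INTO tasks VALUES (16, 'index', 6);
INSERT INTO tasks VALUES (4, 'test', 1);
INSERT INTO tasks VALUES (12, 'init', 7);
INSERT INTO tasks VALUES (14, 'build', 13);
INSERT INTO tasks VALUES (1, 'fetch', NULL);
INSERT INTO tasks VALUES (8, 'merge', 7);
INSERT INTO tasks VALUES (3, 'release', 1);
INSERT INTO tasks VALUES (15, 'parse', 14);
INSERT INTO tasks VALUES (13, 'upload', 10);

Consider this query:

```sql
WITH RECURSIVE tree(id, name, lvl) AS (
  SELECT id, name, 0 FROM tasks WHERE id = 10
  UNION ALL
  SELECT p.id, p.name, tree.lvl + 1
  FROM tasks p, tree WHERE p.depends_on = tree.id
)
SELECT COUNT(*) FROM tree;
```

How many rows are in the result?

4

Base: id=10 (rollback) at lvl 0.
Iteration 1: rows with depends_on in {10} -> upload (id 13, lvl 1).
Iteration 2: rows with depends_on in {13} -> build (id 14, lvl 2).
Iteration 3: rows with depends_on in {14} -> parse (id 15, lvl 3).
Iteration 4: no rows with depends_on in {15}; recursion stops.
Total rows emitted: 4.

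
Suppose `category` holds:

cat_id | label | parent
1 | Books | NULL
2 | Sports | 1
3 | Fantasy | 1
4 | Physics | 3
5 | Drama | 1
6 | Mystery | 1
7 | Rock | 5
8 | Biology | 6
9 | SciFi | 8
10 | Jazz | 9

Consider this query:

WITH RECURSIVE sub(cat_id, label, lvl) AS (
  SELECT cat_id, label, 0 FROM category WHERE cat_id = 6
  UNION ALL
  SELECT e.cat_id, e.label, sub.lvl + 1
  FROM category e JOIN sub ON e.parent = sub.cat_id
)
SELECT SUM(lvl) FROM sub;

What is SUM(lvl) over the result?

6

Base: cat_id=6 (Mystery) at lvl 0.
Iteration 1: rows with parent in {6} -> Biology (id 8, lvl 1).
Iteration 2: rows with parent in {8} -> SciFi (id 9, lvl 2).
Iteration 3: rows with parent in {9} -> Jazz (id 10, lvl 3).
Iteration 4: no rows with parent in {10}; recursion stops.
SUM(lvl) = 0 + 1 + 2 + 3 = 6.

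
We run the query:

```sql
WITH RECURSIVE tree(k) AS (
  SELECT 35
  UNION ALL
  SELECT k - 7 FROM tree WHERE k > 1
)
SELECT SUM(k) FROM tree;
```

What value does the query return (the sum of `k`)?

Base: k=35.
Iteration 1: 35 > 1 holds -> k = 35 - 7 = 28.
Iteration 2: 28 > 1 holds -> k = 28 - 7 = 21.
Iteration 3: 21 > 1 holds -> k = 21 - 7 = 14.
Iteration 4: 14 > 1 holds -> k = 14 - 7 = 7.
Iteration 5: 7 > 1 holds -> k = 7 - 7 = 0.
Iteration 6: 0 > 1 fails; recursion stops.
SUM(k) = 35 + 28 + 21 + 14 + 7 + 0 = 105.

105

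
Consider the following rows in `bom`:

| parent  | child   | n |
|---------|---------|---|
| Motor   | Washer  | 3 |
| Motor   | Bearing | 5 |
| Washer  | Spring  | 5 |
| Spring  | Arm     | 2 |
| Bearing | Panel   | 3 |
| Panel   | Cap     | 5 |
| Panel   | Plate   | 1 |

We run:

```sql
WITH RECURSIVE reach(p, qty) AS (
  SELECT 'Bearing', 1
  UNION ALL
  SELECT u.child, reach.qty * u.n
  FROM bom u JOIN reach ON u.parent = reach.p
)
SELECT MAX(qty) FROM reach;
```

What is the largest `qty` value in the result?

15

Base: (Bearing, qty=1).
Iteration 1: components of {Bearing} -> Panel = 1*3 = 3.
Iteration 2: components of {Panel} -> Cap = 3*5 = 15, Plate = 3*1 = 3.
Iteration 3: no further components; recursion stops.
qty values: 1, 3, 15, 3; the maximum is 15.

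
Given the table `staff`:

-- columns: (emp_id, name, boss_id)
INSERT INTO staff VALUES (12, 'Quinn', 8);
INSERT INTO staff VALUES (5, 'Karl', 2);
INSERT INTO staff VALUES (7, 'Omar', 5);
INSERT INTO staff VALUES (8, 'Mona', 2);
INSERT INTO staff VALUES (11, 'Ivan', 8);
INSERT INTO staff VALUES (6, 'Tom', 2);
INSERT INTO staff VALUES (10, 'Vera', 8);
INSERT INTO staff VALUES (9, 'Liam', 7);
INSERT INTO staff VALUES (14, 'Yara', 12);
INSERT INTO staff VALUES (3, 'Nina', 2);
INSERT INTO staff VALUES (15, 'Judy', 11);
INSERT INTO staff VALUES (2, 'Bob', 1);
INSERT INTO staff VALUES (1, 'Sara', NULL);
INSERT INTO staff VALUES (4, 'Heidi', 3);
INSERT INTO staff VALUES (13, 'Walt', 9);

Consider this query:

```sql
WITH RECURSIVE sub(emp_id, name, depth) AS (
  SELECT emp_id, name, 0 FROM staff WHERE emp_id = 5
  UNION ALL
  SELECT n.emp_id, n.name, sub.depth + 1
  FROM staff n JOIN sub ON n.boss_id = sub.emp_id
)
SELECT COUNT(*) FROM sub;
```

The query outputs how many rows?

Base: emp_id=5 (Karl) at depth 0.
Iteration 1: rows with boss_id in {5} -> Omar (id 7, depth 1).
Iteration 2: rows with boss_id in {7} -> Liam (id 9, depth 2).
Iteration 3: rows with boss_id in {9} -> Walt (id 13, depth 3).
Iteration 4: no rows with boss_id in {13}; recursion stops.
Total rows emitted: 4.

4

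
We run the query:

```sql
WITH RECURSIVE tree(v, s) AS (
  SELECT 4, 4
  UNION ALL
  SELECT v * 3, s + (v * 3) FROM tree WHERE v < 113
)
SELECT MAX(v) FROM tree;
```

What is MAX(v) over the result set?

Base: v=4, s=4.
Iteration 1: 4 < 113 holds -> v = 4 * 3 = 12, s = 4 + 12 = 16.
Iteration 2: 12 < 113 holds -> v = 12 * 3 = 36, s = 16 + 36 = 52.
Iteration 3: 36 < 113 holds -> v = 36 * 3 = 108, s = 52 + 108 = 160.
Iteration 4: 108 < 113 holds -> v = 108 * 3 = 324, s = 160 + 324 = 484.
Iteration 5: 324 < 113 fails; recursion stops.
v values: 4, 12, 36, 108, 324; the maximum is 324.

324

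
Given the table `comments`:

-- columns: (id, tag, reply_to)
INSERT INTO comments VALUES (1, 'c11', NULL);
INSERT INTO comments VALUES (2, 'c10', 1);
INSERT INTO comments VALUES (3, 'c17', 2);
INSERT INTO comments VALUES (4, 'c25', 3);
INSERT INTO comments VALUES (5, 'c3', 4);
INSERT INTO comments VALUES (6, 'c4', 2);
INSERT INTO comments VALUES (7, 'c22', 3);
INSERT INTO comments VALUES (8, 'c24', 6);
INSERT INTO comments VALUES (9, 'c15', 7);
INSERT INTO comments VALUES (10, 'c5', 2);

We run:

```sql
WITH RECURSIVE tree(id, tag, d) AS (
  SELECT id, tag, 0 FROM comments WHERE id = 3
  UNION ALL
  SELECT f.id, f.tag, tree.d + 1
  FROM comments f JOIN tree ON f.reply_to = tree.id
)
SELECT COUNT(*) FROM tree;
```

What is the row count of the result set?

5

Base: id=3 (c17) at d 0.
Iteration 1: rows with reply_to in {3} -> c25 (id 4, d 1), c22 (id 7, d 1).
Iteration 2: rows with reply_to in {4,7} -> c3 (id 5, d 2), c15 (id 9, d 2).
Iteration 3: no rows with reply_to in {5,9}; recursion stops.
Total rows emitted: 5.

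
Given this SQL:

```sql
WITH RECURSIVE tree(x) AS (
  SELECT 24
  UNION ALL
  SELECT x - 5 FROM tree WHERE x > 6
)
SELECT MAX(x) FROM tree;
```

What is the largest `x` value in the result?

24

Base: x=24.
Iteration 1: 24 > 6 holds -> x = 24 - 5 = 19.
Iteration 2: 19 > 6 holds -> x = 19 - 5 = 14.
Iteration 3: 14 > 6 holds -> x = 14 - 5 = 9.
Iteration 4: 9 > 6 holds -> x = 9 - 5 = 4.
Iteration 5: 4 > 6 fails; recursion stops.
x values: 24, 19, 14, 9, 4; the maximum is 24.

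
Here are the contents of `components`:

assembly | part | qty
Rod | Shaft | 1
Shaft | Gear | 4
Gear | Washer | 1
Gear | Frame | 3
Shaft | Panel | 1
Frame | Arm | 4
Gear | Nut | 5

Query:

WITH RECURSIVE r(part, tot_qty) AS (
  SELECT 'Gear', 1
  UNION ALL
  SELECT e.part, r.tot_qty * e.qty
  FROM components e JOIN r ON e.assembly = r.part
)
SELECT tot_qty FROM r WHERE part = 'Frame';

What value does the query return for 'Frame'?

3

Base: (Gear, tot_qty=1).
Iteration 1: components of {Gear} -> Frame = 1*3 = 3, Nut = 1*5 = 5, Washer = 1*1 = 1.
Iteration 2: components of {Frame,Nut,Washer} -> Arm = 3*4 = 12.
Iteration 3: no further components; recursion stops.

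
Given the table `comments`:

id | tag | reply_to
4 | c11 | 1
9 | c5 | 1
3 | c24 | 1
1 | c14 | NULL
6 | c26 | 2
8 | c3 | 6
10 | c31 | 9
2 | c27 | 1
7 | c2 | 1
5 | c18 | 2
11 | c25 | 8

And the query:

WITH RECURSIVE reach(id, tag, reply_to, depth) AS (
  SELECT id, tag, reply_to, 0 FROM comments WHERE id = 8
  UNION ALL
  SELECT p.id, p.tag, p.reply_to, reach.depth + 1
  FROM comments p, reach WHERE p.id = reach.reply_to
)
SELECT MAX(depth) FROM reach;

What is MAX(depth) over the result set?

3

Base: id=8 (c3), reply_to=6, depth 0.
Iteration 1: join on id=6 -> c26 (id 6, reply_to=2, depth 1).
Iteration 2: join on id=2 -> c27 (id 2, reply_to=1, depth 2).
Iteration 3: join on id=1 -> c14 (id 1, reply_to=NULL, depth 3).
Iteration 4: reply_to is NULL; no match; recursion stops.
depth values: 0, 1, 2, 3; the maximum is 3.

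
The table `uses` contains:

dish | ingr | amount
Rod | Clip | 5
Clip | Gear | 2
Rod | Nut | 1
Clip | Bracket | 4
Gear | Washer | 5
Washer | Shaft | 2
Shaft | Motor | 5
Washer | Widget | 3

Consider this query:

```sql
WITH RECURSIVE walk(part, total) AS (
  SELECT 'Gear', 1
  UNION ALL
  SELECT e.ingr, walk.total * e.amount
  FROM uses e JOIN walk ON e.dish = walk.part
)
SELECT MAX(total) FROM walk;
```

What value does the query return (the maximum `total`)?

50

Base: (Gear, total=1).
Iteration 1: components of {Gear} -> Washer = 1*5 = 5.
Iteration 2: components of {Washer} -> Shaft = 5*2 = 10, Widget = 5*3 = 15.
Iteration 3: components of {Shaft,Widget} -> Motor = 10*5 = 50.
Iteration 4: no further components; recursion stops.
total values: 1, 5, 10, 15, 50; the maximum is 50.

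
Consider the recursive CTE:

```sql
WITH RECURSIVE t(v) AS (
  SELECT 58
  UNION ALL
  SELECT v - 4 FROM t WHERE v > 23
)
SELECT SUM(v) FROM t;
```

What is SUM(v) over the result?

400

Base: v=58.
Iteration 1: 58 > 23 holds -> v = 58 - 4 = 54.
Iteration 2: 54 > 23 holds -> v = 54 - 4 = 50.
Iteration 3: 50 > 23 holds -> v = 50 - 4 = 46.
Iteration 4: 46 > 23 holds -> v = 46 - 4 = 42.
Iteration 5: 42 > 23 holds -> v = 42 - 4 = 38.
Iteration 6: 38 > 23 holds -> v = 38 - 4 = 34.
Iteration 7: 34 > 23 holds -> v = 34 - 4 = 30.
Iteration 8: 30 > 23 holds -> v = 30 - 4 = 26.
Iteration 9: 26 > 23 holds -> v = 26 - 4 = 22.
Iteration 10: 22 > 23 fails; recursion stops.
SUM(v) = 58 + 54 + 50 + 46 + 42 + 38 + 34 + 30 + 26 + 22 = 400.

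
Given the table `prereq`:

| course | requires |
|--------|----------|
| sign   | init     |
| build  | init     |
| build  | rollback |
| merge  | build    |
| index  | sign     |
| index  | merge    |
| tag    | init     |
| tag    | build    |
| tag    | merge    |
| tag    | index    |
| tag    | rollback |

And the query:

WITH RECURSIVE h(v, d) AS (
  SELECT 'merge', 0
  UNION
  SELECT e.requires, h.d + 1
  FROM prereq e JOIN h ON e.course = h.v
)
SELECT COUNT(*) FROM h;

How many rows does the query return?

Base: (merge, d=0).
Iteration 1: edges from {merge} -> (build, d=1).
Iteration 2: edges from {build} -> (init, d=2), (rollback, d=2).
Iteration 3: no outgoing edges from {init,rollback}; recursion stops.
Total rows emitted: 4.

4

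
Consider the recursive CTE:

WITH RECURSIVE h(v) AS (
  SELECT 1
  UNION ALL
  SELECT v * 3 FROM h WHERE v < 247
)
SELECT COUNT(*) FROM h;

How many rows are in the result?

Base: v=1.
Iteration 1: 1 < 247 holds -> v = 1 * 3 = 3.
Iteration 2: 3 < 247 holds -> v = 3 * 3 = 9.
Iteration 3: 9 < 247 holds -> v = 9 * 3 = 27.
Iteration 4: 27 < 247 holds -> v = 27 * 3 = 81.
Iteration 5: 81 < 247 holds -> v = 81 * 3 = 243.
Iteration 6: 243 < 247 holds -> v = 243 * 3 = 729.
Iteration 7: 729 < 247 fails; recursion stops.
Total rows emitted: 7.

7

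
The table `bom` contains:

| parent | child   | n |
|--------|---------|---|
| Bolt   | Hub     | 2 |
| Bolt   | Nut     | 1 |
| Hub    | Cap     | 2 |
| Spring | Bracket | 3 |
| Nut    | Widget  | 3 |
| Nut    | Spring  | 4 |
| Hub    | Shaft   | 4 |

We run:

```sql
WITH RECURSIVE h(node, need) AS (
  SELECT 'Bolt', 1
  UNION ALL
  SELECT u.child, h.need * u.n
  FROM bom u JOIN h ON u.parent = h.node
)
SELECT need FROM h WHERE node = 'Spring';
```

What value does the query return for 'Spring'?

4

Base: (Bolt, need=1).
Iteration 1: components of {Bolt} -> Hub = 1*2 = 2, Nut = 1*1 = 1.
Iteration 2: components of {Hub,Nut} -> Cap = 2*2 = 4, Shaft = 2*4 = 8, Spring = 1*4 = 4, Widget = 1*3 = 3.
Iteration 3: components of {Cap,Shaft,Spring,Widget} -> Bracket = 4*3 = 12.
Iteration 4: no further components; recursion stops.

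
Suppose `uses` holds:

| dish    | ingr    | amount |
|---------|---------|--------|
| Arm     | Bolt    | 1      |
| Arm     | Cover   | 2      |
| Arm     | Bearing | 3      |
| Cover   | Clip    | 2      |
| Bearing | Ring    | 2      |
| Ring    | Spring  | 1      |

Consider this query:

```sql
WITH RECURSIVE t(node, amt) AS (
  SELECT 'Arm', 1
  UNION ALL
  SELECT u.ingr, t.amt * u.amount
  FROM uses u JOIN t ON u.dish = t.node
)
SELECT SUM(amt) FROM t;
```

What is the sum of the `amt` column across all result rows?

Base: (Arm, amt=1).
Iteration 1: components of {Arm} -> Bearing = 1*3 = 3, Bolt = 1*1 = 1, Cover = 1*2 = 2.
Iteration 2: components of {Bearing,Bolt,Cover} -> Clip = 2*2 = 4, Ring = 3*2 = 6.
Iteration 3: components of {Clip,Ring} -> Spring = 6*1 = 6.
Iteration 4: no further components; recursion stops.
SUM(amt) = 1 + 1 + 2 + 3 + 4 + 6 + 6 = 23.

23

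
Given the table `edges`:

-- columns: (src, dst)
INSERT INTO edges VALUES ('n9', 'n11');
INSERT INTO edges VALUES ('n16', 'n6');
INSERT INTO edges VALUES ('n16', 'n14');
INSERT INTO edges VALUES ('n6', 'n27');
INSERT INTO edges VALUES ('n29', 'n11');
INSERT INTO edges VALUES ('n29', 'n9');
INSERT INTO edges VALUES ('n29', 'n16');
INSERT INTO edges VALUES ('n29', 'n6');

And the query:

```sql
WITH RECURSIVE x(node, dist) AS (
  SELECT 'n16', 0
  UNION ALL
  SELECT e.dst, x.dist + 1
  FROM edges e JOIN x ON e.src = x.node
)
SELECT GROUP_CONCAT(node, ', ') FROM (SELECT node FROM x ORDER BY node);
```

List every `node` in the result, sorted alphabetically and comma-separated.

n14, n16, n27, n6

Base: (n16, dist=0).
Iteration 1: edges from {n16} -> (n14, dist=1), (n6, dist=1).
Iteration 2: edges from {n14,n6} -> (n27, dist=2).
Iteration 3: no outgoing edges from {n27}; recursion stops.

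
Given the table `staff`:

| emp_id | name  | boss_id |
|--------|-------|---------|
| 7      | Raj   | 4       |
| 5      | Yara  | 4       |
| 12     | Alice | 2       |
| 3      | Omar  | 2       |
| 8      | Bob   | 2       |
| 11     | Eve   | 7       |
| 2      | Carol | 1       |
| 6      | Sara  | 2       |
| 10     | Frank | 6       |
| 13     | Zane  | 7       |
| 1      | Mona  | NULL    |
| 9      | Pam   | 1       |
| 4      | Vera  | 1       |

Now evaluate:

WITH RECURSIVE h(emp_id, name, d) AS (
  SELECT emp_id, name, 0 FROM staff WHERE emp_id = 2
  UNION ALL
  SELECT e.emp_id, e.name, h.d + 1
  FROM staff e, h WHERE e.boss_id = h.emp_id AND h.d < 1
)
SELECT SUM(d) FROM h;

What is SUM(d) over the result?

4

Base: emp_id=2 (Carol) at d 0.
Iteration 1: rows with boss_id in {2} -> Omar (id 3, d 1), Sara (id 6, d 1), Bob (id 8, d 1), Alice (id 12, d 1).
Iteration 2: d < 1 fails for all current rows; recursion stops.
SUM(d) = 0 + 1 + 1 + 1 + 1 = 4.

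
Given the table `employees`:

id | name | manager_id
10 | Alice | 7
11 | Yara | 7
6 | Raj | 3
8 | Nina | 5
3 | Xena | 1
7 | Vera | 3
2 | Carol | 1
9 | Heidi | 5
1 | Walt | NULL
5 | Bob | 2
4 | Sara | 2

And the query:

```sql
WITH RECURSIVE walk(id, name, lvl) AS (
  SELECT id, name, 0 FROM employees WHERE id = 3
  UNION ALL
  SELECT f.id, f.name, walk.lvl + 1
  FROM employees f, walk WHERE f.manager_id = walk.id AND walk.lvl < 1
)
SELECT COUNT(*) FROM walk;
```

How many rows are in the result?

Base: id=3 (Xena) at lvl 0.
Iteration 1: rows with manager_id in {3} -> Raj (id 6, lvl 1), Vera (id 7, lvl 1).
Iteration 2: lvl < 1 fails for all current rows; recursion stops.
Total rows emitted: 3.

3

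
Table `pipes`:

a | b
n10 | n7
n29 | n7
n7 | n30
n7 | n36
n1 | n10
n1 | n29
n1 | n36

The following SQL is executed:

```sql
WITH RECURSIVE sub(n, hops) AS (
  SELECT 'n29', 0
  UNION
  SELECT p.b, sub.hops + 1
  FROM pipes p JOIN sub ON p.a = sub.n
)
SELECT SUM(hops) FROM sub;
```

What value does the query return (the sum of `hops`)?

5

Base: (n29, hops=0).
Iteration 1: edges from {n29} -> (n7, hops=1).
Iteration 2: edges from {n7} -> (n30, hops=2), (n36, hops=2).
Iteration 3: no outgoing edges from {n30,n36}; recursion stops.
SUM(hops) = 0 + 1 + 2 + 2 = 5.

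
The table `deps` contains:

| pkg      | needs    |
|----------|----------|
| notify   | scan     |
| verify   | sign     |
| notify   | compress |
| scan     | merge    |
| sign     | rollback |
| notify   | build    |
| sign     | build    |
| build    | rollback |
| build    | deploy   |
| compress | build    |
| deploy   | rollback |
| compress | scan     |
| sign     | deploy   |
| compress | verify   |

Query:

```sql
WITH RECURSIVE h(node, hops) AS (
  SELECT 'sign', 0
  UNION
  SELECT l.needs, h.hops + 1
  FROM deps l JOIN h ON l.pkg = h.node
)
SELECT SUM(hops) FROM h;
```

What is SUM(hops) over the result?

10

Base: (sign, hops=0).
Iteration 1: edges from {sign} -> (build, hops=1), (deploy, hops=1), (rollback, hops=1).
Iteration 2: edges from {build,deploy,rollback} -> (deploy, hops=2), (rollback, hops=2). [UNION drops 1 duplicate row(s)]
Iteration 3: edges from {deploy,rollback} -> (rollback, hops=3).
Iteration 4: no outgoing edges from {rollback}; recursion stops.
SUM(hops) = 0 + 1 + 1 + 1 + 2 + 2 + 3 = 10.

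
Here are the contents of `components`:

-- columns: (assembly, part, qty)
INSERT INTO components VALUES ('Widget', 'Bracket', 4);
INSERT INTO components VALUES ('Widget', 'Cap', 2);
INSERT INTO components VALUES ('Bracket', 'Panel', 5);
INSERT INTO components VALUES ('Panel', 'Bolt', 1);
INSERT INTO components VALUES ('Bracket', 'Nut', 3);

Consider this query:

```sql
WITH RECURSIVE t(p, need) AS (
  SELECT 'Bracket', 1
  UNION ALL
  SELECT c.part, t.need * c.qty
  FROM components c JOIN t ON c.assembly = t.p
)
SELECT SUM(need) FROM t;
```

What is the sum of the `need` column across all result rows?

Base: (Bracket, need=1).
Iteration 1: components of {Bracket} -> Nut = 1*3 = 3, Panel = 1*5 = 5.
Iteration 2: components of {Nut,Panel} -> Bolt = 5*1 = 5.
Iteration 3: no further components; recursion stops.
SUM(need) = 1 + 5 + 3 + 5 = 14.

14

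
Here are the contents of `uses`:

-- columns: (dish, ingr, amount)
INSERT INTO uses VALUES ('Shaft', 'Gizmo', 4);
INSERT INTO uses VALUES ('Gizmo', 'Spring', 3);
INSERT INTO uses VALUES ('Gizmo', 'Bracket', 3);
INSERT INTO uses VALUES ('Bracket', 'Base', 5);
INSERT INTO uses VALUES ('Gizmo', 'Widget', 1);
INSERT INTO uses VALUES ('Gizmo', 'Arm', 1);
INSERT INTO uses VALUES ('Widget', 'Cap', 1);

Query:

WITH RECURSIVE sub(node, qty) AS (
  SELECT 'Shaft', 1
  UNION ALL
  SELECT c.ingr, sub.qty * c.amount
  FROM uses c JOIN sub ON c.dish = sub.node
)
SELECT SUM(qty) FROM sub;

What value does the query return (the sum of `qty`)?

Base: (Shaft, qty=1).
Iteration 1: components of {Shaft} -> Gizmo = 1*4 = 4.
Iteration 2: components of {Gizmo} -> Arm = 4*1 = 4, Bracket = 4*3 = 12, Spring = 4*3 = 12, Widget = 4*1 = 4.
Iteration 3: components of {Arm,Bracket,Spring,Widget} -> Base = 12*5 = 60, Cap = 4*1 = 4.
Iteration 4: no further components; recursion stops.
SUM(qty) = 1 + 4 + 12 + 12 + 4 + 4 + 60 + 4 = 101.

101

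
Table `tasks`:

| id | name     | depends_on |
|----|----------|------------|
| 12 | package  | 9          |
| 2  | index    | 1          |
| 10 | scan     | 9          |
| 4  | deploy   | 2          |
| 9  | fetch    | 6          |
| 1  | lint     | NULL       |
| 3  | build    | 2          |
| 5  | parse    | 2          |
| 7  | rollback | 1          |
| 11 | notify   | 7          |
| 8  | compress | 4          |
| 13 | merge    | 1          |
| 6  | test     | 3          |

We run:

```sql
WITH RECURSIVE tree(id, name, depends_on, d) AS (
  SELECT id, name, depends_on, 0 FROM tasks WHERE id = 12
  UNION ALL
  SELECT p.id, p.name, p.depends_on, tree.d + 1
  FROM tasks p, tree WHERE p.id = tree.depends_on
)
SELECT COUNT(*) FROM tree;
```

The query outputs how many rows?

Base: id=12 (package), depends_on=9, d 0.
Iteration 1: join on id=9 -> fetch (id 9, depends_on=6, d 1).
Iteration 2: join on id=6 -> test (id 6, depends_on=3, d 2).
Iteration 3: join on id=3 -> build (id 3, depends_on=2, d 3).
Iteration 4: join on id=2 -> index (id 2, depends_on=1, d 4).
Iteration 5: join on id=1 -> lint (id 1, depends_on=NULL, d 5).
Iteration 6: depends_on is NULL; no match; recursion stops.
Total rows emitted: 6.

6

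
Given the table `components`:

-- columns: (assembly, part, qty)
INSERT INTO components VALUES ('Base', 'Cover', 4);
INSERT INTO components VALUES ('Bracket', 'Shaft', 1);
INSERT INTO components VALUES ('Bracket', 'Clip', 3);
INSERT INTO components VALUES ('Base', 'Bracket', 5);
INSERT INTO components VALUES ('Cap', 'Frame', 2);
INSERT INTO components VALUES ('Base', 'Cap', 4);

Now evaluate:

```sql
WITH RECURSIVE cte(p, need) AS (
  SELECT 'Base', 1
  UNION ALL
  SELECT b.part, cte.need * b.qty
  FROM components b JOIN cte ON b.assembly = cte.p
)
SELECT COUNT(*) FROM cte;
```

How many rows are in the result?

Base: (Base, need=1).
Iteration 1: components of {Base} -> Bracket = 1*5 = 5, Cap = 1*4 = 4, Cover = 1*4 = 4.
Iteration 2: components of {Bracket,Cap,Cover} -> Clip = 5*3 = 15, Frame = 4*2 = 8, Shaft = 5*1 = 5.
Iteration 3: no further components; recursion stops.
Total rows emitted: 7.

7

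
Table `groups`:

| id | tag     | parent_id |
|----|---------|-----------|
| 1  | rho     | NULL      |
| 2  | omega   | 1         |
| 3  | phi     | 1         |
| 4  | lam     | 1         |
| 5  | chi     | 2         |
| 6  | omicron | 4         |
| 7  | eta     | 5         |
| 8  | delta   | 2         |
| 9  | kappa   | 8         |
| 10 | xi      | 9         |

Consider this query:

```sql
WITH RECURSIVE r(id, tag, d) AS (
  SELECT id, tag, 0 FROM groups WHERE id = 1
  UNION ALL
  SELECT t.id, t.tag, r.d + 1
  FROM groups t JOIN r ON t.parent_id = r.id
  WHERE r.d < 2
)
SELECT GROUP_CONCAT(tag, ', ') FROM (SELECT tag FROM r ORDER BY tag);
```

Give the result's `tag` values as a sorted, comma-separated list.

Base: id=1 (rho) at d 0.
Iteration 1: rows with parent_id in {1} -> omega (id 2, d 1), phi (id 3, d 1), lam (id 4, d 1).
Iteration 2: rows with parent_id in {2,3,4} -> chi (id 5, d 2), omicron (id 6, d 2), delta (id 8, d 2).
Iteration 3: d < 2 fails for all current rows; recursion stops.

chi, delta, lam, omega, omicron, phi, rho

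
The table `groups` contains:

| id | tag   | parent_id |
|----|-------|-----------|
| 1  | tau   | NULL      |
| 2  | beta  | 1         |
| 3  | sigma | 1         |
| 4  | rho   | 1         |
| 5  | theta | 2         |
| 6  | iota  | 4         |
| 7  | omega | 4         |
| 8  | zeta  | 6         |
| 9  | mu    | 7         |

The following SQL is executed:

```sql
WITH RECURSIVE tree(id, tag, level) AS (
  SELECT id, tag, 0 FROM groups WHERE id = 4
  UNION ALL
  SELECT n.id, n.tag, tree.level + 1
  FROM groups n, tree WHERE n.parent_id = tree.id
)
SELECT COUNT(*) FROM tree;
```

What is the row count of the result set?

5

Base: id=4 (rho) at level 0.
Iteration 1: rows with parent_id in {4} -> iota (id 6, level 1), omega (id 7, level 1).
Iteration 2: rows with parent_id in {6,7} -> zeta (id 8, level 2), mu (id 9, level 2).
Iteration 3: no rows with parent_id in {8,9}; recursion stops.
Total rows emitted: 5.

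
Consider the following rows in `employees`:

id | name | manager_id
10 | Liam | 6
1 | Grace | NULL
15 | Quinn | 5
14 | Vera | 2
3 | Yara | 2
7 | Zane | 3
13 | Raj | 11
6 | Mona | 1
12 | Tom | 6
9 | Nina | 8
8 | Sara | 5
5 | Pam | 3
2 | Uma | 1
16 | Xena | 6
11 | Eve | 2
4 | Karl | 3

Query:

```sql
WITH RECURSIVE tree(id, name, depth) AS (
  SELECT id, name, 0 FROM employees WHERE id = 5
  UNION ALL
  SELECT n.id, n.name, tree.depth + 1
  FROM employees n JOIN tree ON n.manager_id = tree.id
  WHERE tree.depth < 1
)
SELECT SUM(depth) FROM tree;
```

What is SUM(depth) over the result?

Base: id=5 (Pam) at depth 0.
Iteration 1: rows with manager_id in {5} -> Sara (id 8, depth 1), Quinn (id 15, depth 1).
Iteration 2: depth < 1 fails for all current rows; recursion stops.
SUM(depth) = 0 + 1 + 1 = 2.

2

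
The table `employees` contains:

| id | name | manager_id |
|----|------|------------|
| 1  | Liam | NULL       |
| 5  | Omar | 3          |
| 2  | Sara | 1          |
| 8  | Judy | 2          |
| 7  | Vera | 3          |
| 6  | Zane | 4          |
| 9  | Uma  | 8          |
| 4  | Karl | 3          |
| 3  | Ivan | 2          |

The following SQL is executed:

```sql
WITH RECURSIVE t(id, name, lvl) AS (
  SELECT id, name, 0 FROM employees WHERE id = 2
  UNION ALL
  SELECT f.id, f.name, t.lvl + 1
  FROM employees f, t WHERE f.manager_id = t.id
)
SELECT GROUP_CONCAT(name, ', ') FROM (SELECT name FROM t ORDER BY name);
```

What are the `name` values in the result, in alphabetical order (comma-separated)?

Ivan, Judy, Karl, Omar, Sara, Uma, Vera, Zane

Base: id=2 (Sara) at lvl 0.
Iteration 1: rows with manager_id in {2} -> Ivan (id 3, lvl 1), Judy (id 8, lvl 1).
Iteration 2: rows with manager_id in {3,8} -> Karl (id 4, lvl 2), Omar (id 5, lvl 2), Vera (id 7, lvl 2), Uma (id 9, lvl 2).
Iteration 3: rows with manager_id in {4,5,7,9} -> Zane (id 6, lvl 3).
Iteration 4: no rows with manager_id in {6}; recursion stops.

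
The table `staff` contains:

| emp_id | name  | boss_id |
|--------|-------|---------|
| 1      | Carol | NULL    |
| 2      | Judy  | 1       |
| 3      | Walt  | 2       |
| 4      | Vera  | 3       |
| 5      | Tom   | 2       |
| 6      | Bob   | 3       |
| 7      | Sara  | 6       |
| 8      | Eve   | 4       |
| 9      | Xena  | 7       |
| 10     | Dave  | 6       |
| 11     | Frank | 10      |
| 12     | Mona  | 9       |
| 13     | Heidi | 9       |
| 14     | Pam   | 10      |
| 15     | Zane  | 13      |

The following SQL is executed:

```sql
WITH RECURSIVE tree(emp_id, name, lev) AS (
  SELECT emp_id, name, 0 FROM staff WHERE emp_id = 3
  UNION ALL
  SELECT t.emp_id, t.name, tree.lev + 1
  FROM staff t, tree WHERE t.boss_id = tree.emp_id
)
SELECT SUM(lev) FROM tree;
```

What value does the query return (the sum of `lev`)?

30

Base: emp_id=3 (Walt) at lev 0.
Iteration 1: rows with boss_id in {3} -> Vera (id 4, lev 1), Bob (id 6, lev 1).
Iteration 2: rows with boss_id in {4,6} -> Sara (id 7, lev 2), Eve (id 8, lev 2), Dave (id 10, lev 2).
Iteration 3: rows with boss_id in {7,8,10} -> Xena (id 9, lev 3), Frank (id 11, lev 3), Pam (id 14, lev 3).
Iteration 4: rows with boss_id in {9,11,14} -> Mona (id 12, lev 4), Heidi (id 13, lev 4).
Iteration 5: rows with boss_id in {12,13} -> Zane (id 15, lev 5).
Iteration 6: no rows with boss_id in {15}; recursion stops.
SUM(lev) = 0 + 1 + 1 + 2 + 2 + 2 + 3 + 3 + 3 + 4 + 4 + 5 = 30.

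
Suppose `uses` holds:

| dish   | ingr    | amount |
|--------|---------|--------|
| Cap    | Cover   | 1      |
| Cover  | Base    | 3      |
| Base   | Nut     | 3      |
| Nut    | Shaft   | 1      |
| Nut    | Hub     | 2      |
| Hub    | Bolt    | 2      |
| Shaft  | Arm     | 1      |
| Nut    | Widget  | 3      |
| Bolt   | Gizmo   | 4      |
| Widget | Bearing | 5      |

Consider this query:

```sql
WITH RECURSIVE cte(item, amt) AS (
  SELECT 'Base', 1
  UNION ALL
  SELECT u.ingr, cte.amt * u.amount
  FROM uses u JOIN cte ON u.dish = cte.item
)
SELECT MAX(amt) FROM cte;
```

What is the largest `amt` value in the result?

48

Base: (Base, amt=1).
Iteration 1: components of {Base} -> Nut = 1*3 = 3.
Iteration 2: components of {Nut} -> Hub = 3*2 = 6, Shaft = 3*1 = 3, Widget = 3*3 = 9.
Iteration 3: components of {Hub,Shaft,Widget} -> Arm = 3*1 = 3, Bearing = 9*5 = 45, Bolt = 6*2 = 12.
Iteration 4: components of {Arm,Bearing,Bolt} -> Gizmo = 12*4 = 48.
Iteration 5: no further components; recursion stops.
amt values: 1, 3, 3, 6, 9, 3, 12, 45, 48; the maximum is 48.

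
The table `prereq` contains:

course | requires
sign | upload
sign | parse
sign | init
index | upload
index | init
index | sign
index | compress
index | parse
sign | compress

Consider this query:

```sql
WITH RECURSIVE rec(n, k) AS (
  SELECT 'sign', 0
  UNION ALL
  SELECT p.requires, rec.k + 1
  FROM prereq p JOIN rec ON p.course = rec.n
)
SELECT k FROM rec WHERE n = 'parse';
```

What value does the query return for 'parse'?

1

Base: (sign, k=0).
Iteration 1: edges from {sign} -> (compress, k=1), (init, k=1), (parse, k=1), (upload, k=1).
Iteration 2: no outgoing edges from {compress,init,parse,upload}; recursion stops.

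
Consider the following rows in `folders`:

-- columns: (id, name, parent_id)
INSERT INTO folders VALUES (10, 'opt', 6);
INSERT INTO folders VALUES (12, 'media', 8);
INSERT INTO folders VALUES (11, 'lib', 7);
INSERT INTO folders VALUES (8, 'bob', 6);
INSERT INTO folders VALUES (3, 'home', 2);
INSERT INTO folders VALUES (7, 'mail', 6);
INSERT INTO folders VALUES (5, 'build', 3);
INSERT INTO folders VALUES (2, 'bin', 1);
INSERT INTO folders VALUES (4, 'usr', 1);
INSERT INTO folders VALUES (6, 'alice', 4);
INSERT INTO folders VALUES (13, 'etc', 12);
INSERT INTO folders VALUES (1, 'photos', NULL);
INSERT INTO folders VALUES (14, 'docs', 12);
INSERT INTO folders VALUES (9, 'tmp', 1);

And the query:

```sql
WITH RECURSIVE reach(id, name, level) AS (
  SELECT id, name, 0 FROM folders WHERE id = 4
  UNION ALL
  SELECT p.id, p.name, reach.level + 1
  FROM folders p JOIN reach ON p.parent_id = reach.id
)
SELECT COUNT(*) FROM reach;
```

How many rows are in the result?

Base: id=4 (usr) at level 0.
Iteration 1: rows with parent_id in {4} -> alice (id 6, level 1).
Iteration 2: rows with parent_id in {6} -> mail (id 7, level 2), bob (id 8, level 2), opt (id 10, level 2).
Iteration 3: rows with parent_id in {7,8,10} -> lib (id 11, level 3), media (id 12, level 3).
Iteration 4: rows with parent_id in {11,12} -> etc (id 13, level 4), docs (id 14, level 4).
Iteration 5: no rows with parent_id in {13,14}; recursion stops.
Total rows emitted: 9.

9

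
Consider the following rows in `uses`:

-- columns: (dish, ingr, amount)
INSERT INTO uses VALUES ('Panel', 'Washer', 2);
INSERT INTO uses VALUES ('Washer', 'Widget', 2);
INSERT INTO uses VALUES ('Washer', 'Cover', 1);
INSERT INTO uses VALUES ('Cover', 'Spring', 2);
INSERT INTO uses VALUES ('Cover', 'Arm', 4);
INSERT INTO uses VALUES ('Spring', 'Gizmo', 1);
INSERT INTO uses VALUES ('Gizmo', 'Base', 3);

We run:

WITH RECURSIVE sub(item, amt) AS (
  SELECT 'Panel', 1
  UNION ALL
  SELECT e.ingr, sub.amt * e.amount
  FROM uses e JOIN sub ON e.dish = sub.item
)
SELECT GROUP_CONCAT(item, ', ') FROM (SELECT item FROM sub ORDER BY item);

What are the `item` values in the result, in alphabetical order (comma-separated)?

Base: (Panel, amt=1).
Iteration 1: components of {Panel} -> Washer = 1*2 = 2.
Iteration 2: components of {Washer} -> Cover = 2*1 = 2, Widget = 2*2 = 4.
Iteration 3: components of {Cover,Widget} -> Arm = 2*4 = 8, Spring = 2*2 = 4.
Iteration 4: components of {Arm,Spring} -> Gizmo = 4*1 = 4.
Iteration 5: components of {Gizmo} -> Base = 4*3 = 12.
Iteration 6: no further components; recursion stops.

Arm, Base, Cover, Gizmo, Panel, Spring, Washer, Widget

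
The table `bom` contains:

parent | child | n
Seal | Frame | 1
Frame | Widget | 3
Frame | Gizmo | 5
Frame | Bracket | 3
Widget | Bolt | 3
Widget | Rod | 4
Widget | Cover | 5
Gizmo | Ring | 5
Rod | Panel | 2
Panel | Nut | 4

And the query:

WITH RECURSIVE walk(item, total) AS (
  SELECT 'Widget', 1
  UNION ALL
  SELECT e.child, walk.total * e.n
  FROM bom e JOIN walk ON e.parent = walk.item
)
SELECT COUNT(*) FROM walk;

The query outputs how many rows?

Base: (Widget, total=1).
Iteration 1: components of {Widget} -> Bolt = 1*3 = 3, Cover = 1*5 = 5, Rod = 1*4 = 4.
Iteration 2: components of {Bolt,Cover,Rod} -> Panel = 4*2 = 8.
Iteration 3: components of {Panel} -> Nut = 8*4 = 32.
Iteration 4: no further components; recursion stops.
Total rows emitted: 6.

6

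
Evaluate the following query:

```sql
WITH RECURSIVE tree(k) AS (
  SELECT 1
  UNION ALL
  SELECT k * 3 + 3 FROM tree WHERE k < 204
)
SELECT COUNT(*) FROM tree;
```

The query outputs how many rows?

6

Base: k=1.
Iteration 1: 1 < 204 holds -> k = 1 * 3 + 3 = 6.
Iteration 2: 6 < 204 holds -> k = 6 * 3 + 3 = 21.
Iteration 3: 21 < 204 holds -> k = 21 * 3 + 3 = 66.
Iteration 4: 66 < 204 holds -> k = 66 * 3 + 3 = 201.
Iteration 5: 201 < 204 holds -> k = 201 * 3 + 3 = 606.
Iteration 6: 606 < 204 fails; recursion stops.
Total rows emitted: 6.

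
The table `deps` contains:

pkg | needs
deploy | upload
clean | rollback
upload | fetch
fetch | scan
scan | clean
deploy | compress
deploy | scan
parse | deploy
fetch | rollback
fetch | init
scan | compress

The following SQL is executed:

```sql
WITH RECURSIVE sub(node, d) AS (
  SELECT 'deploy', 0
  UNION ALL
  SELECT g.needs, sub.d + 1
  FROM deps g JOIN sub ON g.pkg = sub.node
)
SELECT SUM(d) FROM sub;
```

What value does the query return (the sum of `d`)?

34

Base: (deploy, d=0).
Iteration 1: edges from {deploy} -> (compress, d=1), (scan, d=1), (upload, d=1).
Iteration 2: edges from {compress,scan,upload} -> (clean, d=2), (compress, d=2), (fetch, d=2).
Iteration 3: edges from {clean,compress,fetch} -> (init, d=3), (rollback, d=3) x2, (scan, d=3). [UNION ALL keeps all 4 new rows, including repeats]
Iteration 4: edges from {init,rollback,scan} -> (clean, d=4), (compress, d=4).
Iteration 5: edges from {clean,compress} -> (rollback, d=5).
Iteration 6: no outgoing edges from {rollback}; recursion stops.
SUM(d) = 0 + 1 + 1 + 1 + 2 + 2 + 2 + 3 + 3 + 3 + 3 + 4 + 4 + 5 = 34.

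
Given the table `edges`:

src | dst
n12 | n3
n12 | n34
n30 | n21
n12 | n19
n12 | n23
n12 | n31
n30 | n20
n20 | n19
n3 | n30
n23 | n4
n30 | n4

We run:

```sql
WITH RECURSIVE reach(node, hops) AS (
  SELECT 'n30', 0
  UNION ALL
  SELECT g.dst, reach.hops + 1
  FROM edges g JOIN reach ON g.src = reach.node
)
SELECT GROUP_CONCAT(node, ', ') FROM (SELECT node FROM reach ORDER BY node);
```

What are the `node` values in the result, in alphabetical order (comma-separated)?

n19, n20, n21, n30, n4

Base: (n30, hops=0).
Iteration 1: edges from {n30} -> (n20, hops=1), (n21, hops=1), (n4, hops=1).
Iteration 2: edges from {n20,n21,n4} -> (n19, hops=2).
Iteration 3: no outgoing edges from {n19}; recursion stops.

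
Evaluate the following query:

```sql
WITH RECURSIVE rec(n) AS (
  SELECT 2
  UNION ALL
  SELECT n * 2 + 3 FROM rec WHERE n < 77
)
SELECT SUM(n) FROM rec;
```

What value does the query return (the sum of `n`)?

Base: n=2.
Iteration 1: 2 < 77 holds -> n = 2 * 2 + 3 = 7.
Iteration 2: 7 < 77 holds -> n = 7 * 2 + 3 = 17.
Iteration 3: 17 < 77 holds -> n = 17 * 2 + 3 = 37.
Iteration 4: 37 < 77 holds -> n = 37 * 2 + 3 = 77.
Iteration 5: 77 < 77 fails; recursion stops.
SUM(n) = 2 + 7 + 17 + 37 + 77 = 140.

140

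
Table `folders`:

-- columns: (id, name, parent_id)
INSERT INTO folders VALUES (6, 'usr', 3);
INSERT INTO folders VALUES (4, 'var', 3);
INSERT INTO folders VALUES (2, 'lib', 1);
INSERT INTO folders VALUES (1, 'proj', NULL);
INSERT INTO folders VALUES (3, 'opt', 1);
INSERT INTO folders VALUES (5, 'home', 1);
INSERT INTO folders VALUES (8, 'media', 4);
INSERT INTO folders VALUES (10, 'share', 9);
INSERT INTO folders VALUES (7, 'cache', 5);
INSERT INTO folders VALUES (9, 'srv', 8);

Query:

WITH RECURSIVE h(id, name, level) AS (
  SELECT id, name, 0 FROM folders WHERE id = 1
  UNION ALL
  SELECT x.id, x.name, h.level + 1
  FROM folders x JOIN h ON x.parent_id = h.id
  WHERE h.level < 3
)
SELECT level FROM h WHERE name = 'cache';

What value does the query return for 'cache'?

2

Base: id=1 (proj) at level 0.
Iteration 1: rows with parent_id in {1} -> lib (id 2, level 1), opt (id 3, level 1), home (id 5, level 1).
Iteration 2: rows with parent_id in {2,3,5} -> var (id 4, level 2), usr (id 6, level 2), cache (id 7, level 2).
Iteration 3: rows with parent_id in {4,6,7} -> media (id 8, level 3).
Iteration 4: level < 3 fails for all current rows; recursion stops.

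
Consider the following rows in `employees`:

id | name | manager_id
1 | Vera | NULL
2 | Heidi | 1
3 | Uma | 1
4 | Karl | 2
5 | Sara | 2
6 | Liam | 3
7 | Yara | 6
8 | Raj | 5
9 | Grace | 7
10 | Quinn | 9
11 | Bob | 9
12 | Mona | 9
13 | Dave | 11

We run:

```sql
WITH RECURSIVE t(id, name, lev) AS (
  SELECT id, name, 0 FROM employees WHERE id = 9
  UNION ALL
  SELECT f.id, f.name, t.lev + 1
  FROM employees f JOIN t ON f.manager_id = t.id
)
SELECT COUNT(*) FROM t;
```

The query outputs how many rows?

5

Base: id=9 (Grace) at lev 0.
Iteration 1: rows with manager_id in {9} -> Quinn (id 10, lev 1), Bob (id 11, lev 1), Mona (id 12, lev 1).
Iteration 2: rows with manager_id in {10,11,12} -> Dave (id 13, lev 2).
Iteration 3: no rows with manager_id in {13}; recursion stops.
Total rows emitted: 5.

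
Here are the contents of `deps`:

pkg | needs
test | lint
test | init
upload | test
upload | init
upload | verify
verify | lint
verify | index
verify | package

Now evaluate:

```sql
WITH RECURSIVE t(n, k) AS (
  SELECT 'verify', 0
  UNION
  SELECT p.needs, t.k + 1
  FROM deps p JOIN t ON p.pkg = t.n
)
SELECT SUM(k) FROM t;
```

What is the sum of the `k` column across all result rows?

Base: (verify, k=0).
Iteration 1: edges from {verify} -> (index, k=1), (lint, k=1), (package, k=1).
Iteration 2: no outgoing edges from {index,lint,package}; recursion stops.
SUM(k) = 0 + 1 + 1 + 1 = 3.

3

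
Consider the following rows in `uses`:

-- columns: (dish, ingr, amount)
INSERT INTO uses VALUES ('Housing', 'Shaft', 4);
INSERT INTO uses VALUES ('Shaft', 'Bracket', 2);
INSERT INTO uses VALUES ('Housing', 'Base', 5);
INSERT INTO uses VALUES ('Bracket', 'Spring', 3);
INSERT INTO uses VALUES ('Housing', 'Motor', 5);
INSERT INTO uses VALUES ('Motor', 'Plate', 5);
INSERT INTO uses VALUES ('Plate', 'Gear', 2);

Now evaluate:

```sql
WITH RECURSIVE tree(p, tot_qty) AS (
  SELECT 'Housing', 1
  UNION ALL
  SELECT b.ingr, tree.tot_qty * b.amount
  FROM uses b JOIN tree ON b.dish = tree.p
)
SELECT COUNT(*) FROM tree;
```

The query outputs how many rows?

Base: (Housing, tot_qty=1).
Iteration 1: components of {Housing} -> Base = 1*5 = 5, Motor = 1*5 = 5, Shaft = 1*4 = 4.
Iteration 2: components of {Base,Motor,Shaft} -> Bracket = 4*2 = 8, Plate = 5*5 = 25.
Iteration 3: components of {Bracket,Plate} -> Gear = 25*2 = 50, Spring = 8*3 = 24.
Iteration 4: no further components; recursion stops.
Total rows emitted: 8.

8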